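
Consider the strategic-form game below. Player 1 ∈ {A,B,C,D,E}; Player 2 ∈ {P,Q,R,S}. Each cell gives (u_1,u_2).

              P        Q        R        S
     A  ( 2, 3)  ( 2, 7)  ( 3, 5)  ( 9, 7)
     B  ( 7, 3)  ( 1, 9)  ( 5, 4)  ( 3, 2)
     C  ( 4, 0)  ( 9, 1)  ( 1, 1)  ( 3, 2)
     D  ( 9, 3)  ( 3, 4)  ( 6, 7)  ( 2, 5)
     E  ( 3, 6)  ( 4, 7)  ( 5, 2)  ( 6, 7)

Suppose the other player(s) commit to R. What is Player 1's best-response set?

u_1(A vs R) = 3
u_1(B vs R) = 5
u_1(C vs R) = 1
u_1(D vs R) = 6
u_1(E vs R) = 5
max payoff 6 at {D}

P1 best: {D}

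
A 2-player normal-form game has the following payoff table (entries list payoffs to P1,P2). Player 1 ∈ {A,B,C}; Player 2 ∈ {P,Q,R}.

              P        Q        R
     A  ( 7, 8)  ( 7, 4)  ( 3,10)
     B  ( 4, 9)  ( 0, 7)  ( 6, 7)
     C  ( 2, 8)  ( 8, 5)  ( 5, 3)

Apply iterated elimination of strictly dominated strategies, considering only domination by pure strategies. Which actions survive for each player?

P2 drop Q (P beats it: A:8>4 B:9>7 C:8>5)
P1 drop C (B beats it: P:4>2 R:6>5)
P1→{A,B} P2→{P,R}

Remaining: P1:{A,B} P2:{P,R}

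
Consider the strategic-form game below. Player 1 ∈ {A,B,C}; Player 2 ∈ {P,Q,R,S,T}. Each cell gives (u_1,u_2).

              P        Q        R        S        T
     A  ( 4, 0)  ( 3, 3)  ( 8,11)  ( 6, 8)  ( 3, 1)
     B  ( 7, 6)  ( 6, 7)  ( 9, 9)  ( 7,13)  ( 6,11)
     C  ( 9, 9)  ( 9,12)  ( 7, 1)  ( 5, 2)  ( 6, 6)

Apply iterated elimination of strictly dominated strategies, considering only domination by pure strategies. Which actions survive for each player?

P1 drop A (B beats it: P:7>4 Q:6>3 R:9>8 S:7>6 T:6>3)
P2 drop P (Q beats it: B:7>6 C:12>9)
P2 drop R (S beats it: B:13>9 C:2>1)
P1→{B,C} P2→{Q,S,T}

IESDS → P1:{B,C} P2:{Q,S,T}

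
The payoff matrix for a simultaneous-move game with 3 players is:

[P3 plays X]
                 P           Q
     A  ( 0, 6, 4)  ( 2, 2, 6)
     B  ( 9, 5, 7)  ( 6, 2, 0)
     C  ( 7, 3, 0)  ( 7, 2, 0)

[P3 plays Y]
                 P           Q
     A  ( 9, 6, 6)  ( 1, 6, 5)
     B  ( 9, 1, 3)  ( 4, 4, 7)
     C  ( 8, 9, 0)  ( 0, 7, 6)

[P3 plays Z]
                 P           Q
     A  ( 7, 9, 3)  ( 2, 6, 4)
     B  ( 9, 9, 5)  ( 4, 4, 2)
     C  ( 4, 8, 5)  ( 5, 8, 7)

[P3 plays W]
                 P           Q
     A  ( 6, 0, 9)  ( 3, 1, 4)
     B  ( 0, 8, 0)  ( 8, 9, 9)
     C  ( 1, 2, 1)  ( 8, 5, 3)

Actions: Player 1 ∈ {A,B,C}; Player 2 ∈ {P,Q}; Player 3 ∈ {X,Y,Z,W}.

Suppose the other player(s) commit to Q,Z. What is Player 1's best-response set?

u_1(A vs Q,Z) = 2
u_1(B vs Q,Z) = 4
u_1(C vs Q,Z) = 5
max payoff 5 at {C}

BR_1 = {C}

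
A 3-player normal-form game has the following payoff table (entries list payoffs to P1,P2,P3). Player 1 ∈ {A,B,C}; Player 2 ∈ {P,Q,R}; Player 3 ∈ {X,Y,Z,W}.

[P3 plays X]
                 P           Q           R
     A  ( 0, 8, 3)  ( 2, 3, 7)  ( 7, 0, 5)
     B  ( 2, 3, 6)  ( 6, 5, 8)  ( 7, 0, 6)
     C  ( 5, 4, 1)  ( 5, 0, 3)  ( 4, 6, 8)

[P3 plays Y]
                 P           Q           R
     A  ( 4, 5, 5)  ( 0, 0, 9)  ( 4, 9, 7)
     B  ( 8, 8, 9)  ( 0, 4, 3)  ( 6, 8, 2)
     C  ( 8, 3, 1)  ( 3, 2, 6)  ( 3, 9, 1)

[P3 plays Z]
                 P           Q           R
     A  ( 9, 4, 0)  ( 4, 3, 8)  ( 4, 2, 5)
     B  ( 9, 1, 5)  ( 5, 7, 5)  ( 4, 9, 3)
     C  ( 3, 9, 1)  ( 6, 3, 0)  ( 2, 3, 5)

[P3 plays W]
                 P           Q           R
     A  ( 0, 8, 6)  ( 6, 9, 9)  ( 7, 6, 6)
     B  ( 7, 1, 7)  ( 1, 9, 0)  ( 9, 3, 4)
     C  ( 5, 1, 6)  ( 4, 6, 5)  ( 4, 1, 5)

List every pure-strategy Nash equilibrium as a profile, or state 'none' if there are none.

(A,P,X): not NE [P1→C gives 5>0; P3→W gives 6>3]
(A,P,Y): not NE [P1→C gives 8>4; P2→R gives 9>5; P3→W gives 6>5]
(A,P,Z): not NE [P3→W gives 6>0]
(A,P,W): not NE [P1→B gives 7>0; P2→Q gives 9>8]
(A,Q,X): not NE [P1→B gives 6>2; P2→P gives 8>3; P3→W gives 9>7]
(A,Q,Y): not NE [P1→C gives 3>0; P2→R gives 9>0]
(A,Q,Z): not NE [P1→C gives 6>4; P2→P gives 4>3; P3→W gives 9>8]
(A,Q,W): NE
(A,R,X): not NE [P2→P gives 8>0; P3→Y gives 7>5]
(A,R,Y): not NE [P1→B gives 6>4]
(A,R,Z): not NE [P2→P gives 4>2; P3→Y gives 7>5]
(A,R,W): not NE [P1→B gives 9>7; P2→Q gives 9>6; P3→Y gives 7>6]
(B,P,X): not NE [P1→C gives 5>2; P2→Q gives 5>3; P3→Y gives 9>6]
(B,P,Y): NE
(B,P,Z): not NE [P2→R gives 9>1; P3→Y gives 9>5]
(B,P,W): not NE [P2→Q gives 9>1; P3→Y gives 9>7]
(B,Q,X): NE
(B,Q,Y): not NE [P1→C gives 3>0; P2→R gives 8>4; P3→X gives 8>3]
(B,Q,Z): not NE [P1→C gives 6>5; P2→R gives 9>7; P3→X gives 8>5]
(B,Q,W): not NE [P1→A gives 6>1; P3→X gives 8>0]
(B,R,X): not NE [P2→Q gives 5>0]
(B,R,Y): not NE [P3→X gives 6>2]
(B,R,Z): not NE [P3→X gives 6>3]
(B,R,W): not NE [P2→Q gives 9>3; P3→X gives 6>4]
(C,P,X): not NE [P2→R gives 6>4; P3→W gives 6>1]
(C,P,Y): not NE [P2→R gives 9>3; P3→W gives 6>1]
(C,P,Z): not NE [P1→B gives 9>3; P3→W gives 6>1]
(C,P,W): not NE [P1→B gives 7>5; P2→Q gives 6>1]
(C,Q,X): not NE [P1→B gives 6>5; P2→R gives 6>0; P3→Y gives 6>3]
(C,Q,Y): not NE [P2→R gives 9>2]
(C,Q,Z): not NE [P2→P gives 9>3; P3→Y gives 6>0]
(C,Q,W): not NE [P1→A gives 6>4; P3→Y gives 6>5]
(C,R,X): not NE [P1→B gives 7>4]
(C,R,Y): not NE [P1→B gives 6>3; P3→X gives 8>1]
(C,R,Z): not NE [P1→B gives 4>2; P2→P gives 9>3; P3→X gives 8>5]
(C,R,W): not NE [P1→B gives 9>4; P2→Q gives 6>1; P3→X gives 8>5]

Nash profiles: (A,Q,W), (B,P,Y), (B,Q,X)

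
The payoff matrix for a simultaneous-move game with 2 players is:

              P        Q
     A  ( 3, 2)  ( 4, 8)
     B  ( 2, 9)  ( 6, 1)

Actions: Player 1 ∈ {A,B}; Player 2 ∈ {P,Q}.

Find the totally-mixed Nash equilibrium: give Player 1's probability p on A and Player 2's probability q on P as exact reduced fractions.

(p,q) = (4/7, 2/3)

P1 indiff ⇒ q·3+(1-q)·4 = q·2+(1-q)·6 ⇒ q(1) = (1-q)(2) ⇒ q = 2/3
P2 indiff ⇒ p·2+(1-p)·9 = p·8+(1-p)·1 ⇒ p(-6) = (1-p)(-8) ⇒ p = 4/7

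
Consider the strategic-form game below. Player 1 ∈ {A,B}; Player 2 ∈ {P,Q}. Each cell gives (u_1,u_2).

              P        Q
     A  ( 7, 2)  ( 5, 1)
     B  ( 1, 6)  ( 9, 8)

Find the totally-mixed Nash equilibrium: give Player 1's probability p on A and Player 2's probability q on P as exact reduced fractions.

P1 indiff ⇒ q·7+(1-q)·5 = q·1+(1-q)·9 ⇒ q(6) = (1-q)(4) ⇒ q = 2/5
P2 indiff ⇒ p·2+(1-p)·6 = p·1+(1-p)·8 ⇒ p(1) = (1-p)(2) ⇒ p = 2/3

P1 mixes 2/3 on A; P2 mixes 2/5 on P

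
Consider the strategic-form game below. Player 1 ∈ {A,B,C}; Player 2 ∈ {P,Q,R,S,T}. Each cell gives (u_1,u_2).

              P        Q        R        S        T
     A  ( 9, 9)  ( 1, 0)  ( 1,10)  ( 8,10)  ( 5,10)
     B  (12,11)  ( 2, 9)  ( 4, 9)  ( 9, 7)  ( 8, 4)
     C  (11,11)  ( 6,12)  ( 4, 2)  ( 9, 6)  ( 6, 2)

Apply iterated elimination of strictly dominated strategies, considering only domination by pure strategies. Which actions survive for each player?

P1 drop A (B beats it: P:12>9 Q:2>1 R:4>1 S:9>8 T:8>5)
P2 drop R (P beats it: B:11>9 C:11>2)
P2 drop S (P beats it: B:11>7 C:11>6)
P2 drop T (P beats it: B:11>4 C:11>2)
P1→{B,C} P2→{P,Q}

IESDS → P1:{B,C} P2:{P,Q}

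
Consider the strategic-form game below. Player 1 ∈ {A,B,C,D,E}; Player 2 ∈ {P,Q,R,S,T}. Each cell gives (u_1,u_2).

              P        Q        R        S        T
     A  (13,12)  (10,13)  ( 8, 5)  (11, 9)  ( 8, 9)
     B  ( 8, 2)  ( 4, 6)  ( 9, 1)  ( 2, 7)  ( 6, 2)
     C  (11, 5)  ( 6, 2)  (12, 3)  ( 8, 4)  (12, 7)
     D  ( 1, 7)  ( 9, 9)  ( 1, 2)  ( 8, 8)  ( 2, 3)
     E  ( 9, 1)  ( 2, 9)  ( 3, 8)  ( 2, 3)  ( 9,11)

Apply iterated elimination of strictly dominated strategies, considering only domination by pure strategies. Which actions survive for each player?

Remaining: P1:{A,C} P2:{P,Q,T}

P1 drop B (C beats it: P:11>8 Q:6>4 R:12>9 S:8>2 T:12>6)
P1 drop D (A beats it: P:13>1 Q:10>9 R:8>1 S:11>8 T:8>2)
P1 drop E (C beats it: P:11>9 Q:6>2 R:12>3 S:8>2 T:12>9)
P2 drop R (P beats it: A:12>5 C:5>3)
P2 drop S (P beats it: A:12>9 C:5>4)
P1→{A,C} P2→{P,Q,T}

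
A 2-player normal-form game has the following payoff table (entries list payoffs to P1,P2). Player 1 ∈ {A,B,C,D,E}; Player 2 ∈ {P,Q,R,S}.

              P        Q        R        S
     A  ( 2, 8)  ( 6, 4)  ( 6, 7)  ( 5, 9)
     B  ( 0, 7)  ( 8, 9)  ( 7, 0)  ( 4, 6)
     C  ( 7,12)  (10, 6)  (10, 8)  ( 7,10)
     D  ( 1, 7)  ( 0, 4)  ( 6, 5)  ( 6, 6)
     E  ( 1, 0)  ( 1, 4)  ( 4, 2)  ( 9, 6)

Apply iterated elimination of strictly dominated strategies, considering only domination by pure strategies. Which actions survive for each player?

P1 drop A (C beats it: P:7>2 Q:10>6 R:10>6 S:7>5)
P1 drop B (C beats it: P:7>0 Q:10>8 R:10>7 S:7>4)
P1 drop D (C beats it: P:7>1 Q:10>0 R:10>6 S:7>6)
P2 drop Q (S beats it: C:10>6 E:6>4)
P2 drop R (S beats it: C:10>8 E:6>2)
P1→{C,E} P2→{P,S}

Survivors P1:{C,E} P2:{P,S}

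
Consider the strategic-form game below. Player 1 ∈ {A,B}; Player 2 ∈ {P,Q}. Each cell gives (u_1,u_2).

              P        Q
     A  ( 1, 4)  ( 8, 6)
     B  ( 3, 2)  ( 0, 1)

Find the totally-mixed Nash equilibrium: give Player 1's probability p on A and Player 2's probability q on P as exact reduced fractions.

(p,q) = (1/3, 4/5)

P1 indiff ⇒ q·1+(1-q)·8 = q·3+(1-q)·0 ⇒ q(-2) = (1-q)(-8) ⇒ q = 4/5
P2 indiff ⇒ p·4+(1-p)·2 = p·6+(1-p)·1 ⇒ p(-2) = (1-p)(-1) ⇒ p = 1/3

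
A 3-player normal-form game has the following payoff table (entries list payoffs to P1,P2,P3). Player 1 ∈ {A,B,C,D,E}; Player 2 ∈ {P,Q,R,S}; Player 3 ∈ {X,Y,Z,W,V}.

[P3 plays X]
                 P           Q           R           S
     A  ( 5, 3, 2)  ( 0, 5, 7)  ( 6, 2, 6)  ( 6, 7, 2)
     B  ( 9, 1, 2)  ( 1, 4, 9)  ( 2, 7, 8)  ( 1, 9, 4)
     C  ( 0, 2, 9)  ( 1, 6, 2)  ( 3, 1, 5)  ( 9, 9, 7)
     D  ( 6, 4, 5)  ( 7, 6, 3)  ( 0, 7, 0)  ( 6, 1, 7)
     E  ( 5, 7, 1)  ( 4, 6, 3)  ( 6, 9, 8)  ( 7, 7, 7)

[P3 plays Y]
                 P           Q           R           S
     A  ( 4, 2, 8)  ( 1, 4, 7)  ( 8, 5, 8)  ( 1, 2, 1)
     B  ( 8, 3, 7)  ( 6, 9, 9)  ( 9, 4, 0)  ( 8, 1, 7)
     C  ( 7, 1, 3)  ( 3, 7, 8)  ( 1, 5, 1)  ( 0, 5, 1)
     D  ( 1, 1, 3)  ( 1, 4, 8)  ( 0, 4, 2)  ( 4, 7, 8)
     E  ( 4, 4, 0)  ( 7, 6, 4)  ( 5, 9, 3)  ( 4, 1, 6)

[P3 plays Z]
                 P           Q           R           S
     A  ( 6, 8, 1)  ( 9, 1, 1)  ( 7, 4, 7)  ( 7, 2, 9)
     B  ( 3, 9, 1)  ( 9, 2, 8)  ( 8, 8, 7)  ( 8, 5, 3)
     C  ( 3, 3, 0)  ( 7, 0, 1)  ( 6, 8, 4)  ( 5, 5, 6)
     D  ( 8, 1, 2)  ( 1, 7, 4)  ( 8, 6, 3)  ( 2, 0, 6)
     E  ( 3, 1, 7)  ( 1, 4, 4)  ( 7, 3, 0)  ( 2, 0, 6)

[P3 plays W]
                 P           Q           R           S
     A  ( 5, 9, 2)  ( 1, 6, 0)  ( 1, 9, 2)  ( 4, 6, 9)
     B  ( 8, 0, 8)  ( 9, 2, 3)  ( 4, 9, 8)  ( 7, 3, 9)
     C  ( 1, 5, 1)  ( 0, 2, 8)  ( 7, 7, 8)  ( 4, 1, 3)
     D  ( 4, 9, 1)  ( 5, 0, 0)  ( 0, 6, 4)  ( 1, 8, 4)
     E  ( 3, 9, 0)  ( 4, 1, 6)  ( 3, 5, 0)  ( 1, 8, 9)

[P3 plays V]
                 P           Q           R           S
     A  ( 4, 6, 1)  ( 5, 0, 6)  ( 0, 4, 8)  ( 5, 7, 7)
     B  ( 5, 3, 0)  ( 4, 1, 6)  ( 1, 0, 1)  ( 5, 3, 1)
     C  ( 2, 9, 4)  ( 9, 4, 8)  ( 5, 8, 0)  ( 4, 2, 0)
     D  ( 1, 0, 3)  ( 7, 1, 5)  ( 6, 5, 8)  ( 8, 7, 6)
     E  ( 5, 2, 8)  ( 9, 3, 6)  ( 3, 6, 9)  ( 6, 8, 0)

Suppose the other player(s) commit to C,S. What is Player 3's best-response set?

u_3(X vs C,S) = 7
u_3(Y vs C,S) = 1
u_3(Z vs C,S) = 6
u_3(W vs C,S) = 3
u_3(V vs C,S) = 0
max payoff 7 at {X}

argmax u_3 = {X}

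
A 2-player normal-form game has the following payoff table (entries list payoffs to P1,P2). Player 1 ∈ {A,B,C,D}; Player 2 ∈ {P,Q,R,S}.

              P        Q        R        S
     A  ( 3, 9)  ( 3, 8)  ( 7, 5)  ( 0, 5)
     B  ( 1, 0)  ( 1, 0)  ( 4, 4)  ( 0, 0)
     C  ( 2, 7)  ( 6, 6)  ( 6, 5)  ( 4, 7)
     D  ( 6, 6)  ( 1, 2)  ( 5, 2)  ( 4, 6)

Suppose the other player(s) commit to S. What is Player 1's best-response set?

BR_1 = {C,D}

u_1(A vs S) = 0
u_1(B vs S) = 0
u_1(C vs S) = 4
u_1(D vs S) = 4
max payoff 4 at {C,D}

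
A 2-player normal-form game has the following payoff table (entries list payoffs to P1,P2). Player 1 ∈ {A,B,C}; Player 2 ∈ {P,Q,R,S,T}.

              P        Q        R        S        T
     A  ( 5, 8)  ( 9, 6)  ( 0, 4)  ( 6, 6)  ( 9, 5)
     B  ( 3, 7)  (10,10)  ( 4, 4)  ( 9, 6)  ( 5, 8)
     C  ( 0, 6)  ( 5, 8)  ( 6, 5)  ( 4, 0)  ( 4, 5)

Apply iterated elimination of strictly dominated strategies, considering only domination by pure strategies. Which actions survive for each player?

Survivors P1:{A,B} P2:{P,Q}

P2 drop R (P beats it: A:8>4 B:7>4 C:6>5)
P1 drop C (A beats it: P:5>0 Q:9>5 S:6>4 T:9>4)
P2 drop S (P beats it: A:8>6 B:7>6)
P2 drop T (Q beats it: A:6>5 B:10>8)
P1→{A,B} P2→{P,Q}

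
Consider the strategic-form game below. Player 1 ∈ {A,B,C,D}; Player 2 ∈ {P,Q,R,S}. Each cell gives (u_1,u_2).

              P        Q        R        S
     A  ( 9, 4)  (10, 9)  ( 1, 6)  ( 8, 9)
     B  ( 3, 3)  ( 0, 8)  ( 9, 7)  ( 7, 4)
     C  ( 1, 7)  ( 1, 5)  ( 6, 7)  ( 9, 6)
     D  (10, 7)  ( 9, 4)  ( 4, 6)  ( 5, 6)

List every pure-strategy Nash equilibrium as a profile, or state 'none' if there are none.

NE set: (A,Q), (D,P)

(A,P): not NE [P1→D gives 10>9; P2→S gives 9>4]
(A,Q): NE
(A,R): not NE [P1→B gives 9>1; P2→S gives 9>6]
(A,S): not NE [P1→C gives 9>8]
(B,P): not NE [P1→D gives 10>3; P2→Q gives 8>3]
(B,Q): not NE [P1→A gives 10>0]
(B,R): not NE [P2→Q gives 8>7]
(B,S): not NE [P1→C gives 9>7; P2→Q gives 8>4]
(C,P): not NE [P1→D gives 10>1]
(C,Q): not NE [P1→A gives 10>1; P2→R gives 7>5]
(C,R): not NE [P1→B gives 9>6]
(C,S): not NE [P2→R gives 7>6]
(D,P): NE
(D,Q): not NE [P1→A gives 10>9; P2→P gives 7>4]
(D,R): not NE [P1→B gives 9>4; P2→P gives 7>6]
(D,S): not NE [P1→C gives 9>5; P2→P gives 7>6]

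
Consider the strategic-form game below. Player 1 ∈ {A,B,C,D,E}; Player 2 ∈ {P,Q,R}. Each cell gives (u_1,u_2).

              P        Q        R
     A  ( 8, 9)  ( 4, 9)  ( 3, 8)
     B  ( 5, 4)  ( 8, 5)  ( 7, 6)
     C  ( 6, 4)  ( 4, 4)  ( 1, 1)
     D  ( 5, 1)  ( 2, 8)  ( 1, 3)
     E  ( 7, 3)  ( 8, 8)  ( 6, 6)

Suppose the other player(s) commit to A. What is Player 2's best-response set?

u_2(P vs A) = 9
u_2(Q vs A) = 9
u_2(R vs A) = 8
max payoff 9 at {P,Q}

BR_2 = {P,Q}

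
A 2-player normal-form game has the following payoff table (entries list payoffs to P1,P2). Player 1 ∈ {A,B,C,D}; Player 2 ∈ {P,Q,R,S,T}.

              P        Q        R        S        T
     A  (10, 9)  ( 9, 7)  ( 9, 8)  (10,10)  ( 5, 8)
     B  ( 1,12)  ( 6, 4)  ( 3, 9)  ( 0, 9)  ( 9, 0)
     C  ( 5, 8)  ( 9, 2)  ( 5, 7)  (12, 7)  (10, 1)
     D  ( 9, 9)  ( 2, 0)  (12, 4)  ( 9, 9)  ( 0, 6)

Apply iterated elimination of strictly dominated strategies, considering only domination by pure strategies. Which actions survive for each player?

P1 drop B (C beats it: P:5>1 Q:9>6 R:5>3 S:12>0 T:10>9)
P2 drop Q (P beats it: A:9>7 C:8>2 D:9>0)
P2 drop R (P beats it: A:9>8 C:8>7 D:9>4)
P1 drop D (A beats it: P:10>9 S:10>9 T:5>0)
P2 drop T (P beats it: A:9>8 C:8>1)
P1→{A,C} P2→{P,S}

IESDS → P1:{A,C} P2:{P,S}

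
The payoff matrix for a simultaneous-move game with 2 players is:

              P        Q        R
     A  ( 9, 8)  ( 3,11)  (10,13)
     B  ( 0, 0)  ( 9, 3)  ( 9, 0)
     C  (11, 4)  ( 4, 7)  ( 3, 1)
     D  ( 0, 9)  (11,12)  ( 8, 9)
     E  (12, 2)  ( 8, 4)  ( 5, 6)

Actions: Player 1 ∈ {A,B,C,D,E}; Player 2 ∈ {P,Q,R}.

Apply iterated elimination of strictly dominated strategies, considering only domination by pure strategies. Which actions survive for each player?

Survivors P1:{A,B,D} P2:{Q,R}

P1 drop C (E beats it: P:12>11 Q:8>4 R:5>3)
P2 drop P (Q beats it: A:11>8 B:3>0 D:12>9 E:4>2)
P1 drop E (B beats it: Q:9>8 R:9>5)
P1→{A,B,D} P2→{Q,R}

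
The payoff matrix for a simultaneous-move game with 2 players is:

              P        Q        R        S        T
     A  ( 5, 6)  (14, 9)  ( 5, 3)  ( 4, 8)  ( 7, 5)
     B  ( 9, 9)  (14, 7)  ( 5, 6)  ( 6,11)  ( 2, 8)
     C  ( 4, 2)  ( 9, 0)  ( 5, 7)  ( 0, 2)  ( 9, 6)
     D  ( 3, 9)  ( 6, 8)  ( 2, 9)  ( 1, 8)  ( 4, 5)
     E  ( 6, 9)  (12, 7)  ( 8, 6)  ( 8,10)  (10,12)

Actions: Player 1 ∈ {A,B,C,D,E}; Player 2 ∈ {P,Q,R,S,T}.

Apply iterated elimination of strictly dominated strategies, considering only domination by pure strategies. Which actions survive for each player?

Survivors P1:{A,B,E} P2:{Q,S,T}

P1 drop C (E beats it: P:6>4 Q:12>9 R:8>5 S:8>0 T:10>9)
P1 drop D (A beats it: P:5>3 Q:14>6 R:5>2 S:4>1 T:7>4)
P2 drop P (S beats it: A:8>6 B:11>9 E:10>9)
P2 drop R (Q beats it: A:9>3 B:7>6 E:7>6)
P1→{A,B,E} P2→{Q,S,T}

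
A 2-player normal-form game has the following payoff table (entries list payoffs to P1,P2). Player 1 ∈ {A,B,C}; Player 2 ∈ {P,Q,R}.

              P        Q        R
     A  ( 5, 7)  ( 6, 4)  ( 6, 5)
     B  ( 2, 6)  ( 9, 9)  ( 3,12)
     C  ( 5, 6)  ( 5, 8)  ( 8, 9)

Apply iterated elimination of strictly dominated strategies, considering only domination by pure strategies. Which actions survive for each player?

P2 drop Q (R beats it: A:5>4 B:12>9 C:9>8)
P1 drop B (A beats it: P:5>2 R:6>3)
P1→{A,C} P2→{P,R}

IESDS → P1:{A,C} P2:{P,R}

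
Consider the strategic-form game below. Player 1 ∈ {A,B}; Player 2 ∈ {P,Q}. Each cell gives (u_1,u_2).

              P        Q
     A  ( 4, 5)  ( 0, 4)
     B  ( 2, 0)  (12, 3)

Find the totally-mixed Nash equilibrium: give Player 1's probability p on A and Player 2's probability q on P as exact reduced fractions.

P1 indiff ⇒ q·4+(1-q)·0 = q·2+(1-q)·12 ⇒ q(2) = (1-q)(12) ⇒ q = 6/7
P2 indiff ⇒ p·5+(1-p)·0 = p·4+(1-p)·3 ⇒ p(1) = (1-p)(3) ⇒ p = 3/4

P1 mixes 3/4 on A; P2 mixes 6/7 on P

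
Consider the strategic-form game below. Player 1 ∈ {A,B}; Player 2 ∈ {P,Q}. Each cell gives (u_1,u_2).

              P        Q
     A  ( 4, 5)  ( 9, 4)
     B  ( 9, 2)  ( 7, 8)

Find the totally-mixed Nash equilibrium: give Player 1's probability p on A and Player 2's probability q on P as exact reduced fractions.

P1 indiff ⇒ q·4+(1-q)·9 = q·9+(1-q)·7 ⇒ q(-5) = (1-q)(-2) ⇒ q = 2/7
P2 indiff ⇒ p·5+(1-p)·2 = p·4+(1-p)·8 ⇒ p(1) = (1-p)(6) ⇒ p = 6/7

p=6/7, q=2/7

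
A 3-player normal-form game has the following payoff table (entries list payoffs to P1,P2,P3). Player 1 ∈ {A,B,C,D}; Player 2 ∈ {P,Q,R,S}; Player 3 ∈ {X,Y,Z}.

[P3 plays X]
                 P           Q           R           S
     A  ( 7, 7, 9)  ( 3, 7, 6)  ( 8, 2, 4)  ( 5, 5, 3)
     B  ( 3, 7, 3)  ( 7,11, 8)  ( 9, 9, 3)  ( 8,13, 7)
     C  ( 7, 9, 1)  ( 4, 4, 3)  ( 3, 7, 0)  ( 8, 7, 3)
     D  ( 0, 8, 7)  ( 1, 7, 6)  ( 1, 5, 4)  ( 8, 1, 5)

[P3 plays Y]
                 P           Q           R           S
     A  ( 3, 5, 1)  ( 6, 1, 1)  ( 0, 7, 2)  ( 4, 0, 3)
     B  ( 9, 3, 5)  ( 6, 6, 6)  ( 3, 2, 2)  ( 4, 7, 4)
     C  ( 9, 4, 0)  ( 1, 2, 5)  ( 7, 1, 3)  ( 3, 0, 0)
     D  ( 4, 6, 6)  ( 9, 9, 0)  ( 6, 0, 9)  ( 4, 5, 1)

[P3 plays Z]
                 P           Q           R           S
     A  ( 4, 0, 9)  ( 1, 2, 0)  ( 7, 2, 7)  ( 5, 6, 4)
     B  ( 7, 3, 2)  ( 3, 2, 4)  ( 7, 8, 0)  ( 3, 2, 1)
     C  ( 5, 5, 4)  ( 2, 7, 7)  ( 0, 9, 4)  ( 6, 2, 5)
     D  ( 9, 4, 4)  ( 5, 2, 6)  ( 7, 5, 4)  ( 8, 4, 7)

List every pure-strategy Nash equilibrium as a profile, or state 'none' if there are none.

Nash profiles: (A,P,X), (B,S,X)

(A,P,X): NE
(A,P,Y): not NE [P1→C gives 9>3; P2→R gives 7>5; P3→Z gives 9>1]
(A,P,Z): not NE [P1→D gives 9>4; P2→S gives 6>0]
(A,Q,X): not NE [P1→B gives 7>3]
(A,Q,Y): not NE [P1→D gives 9>6; P2→R gives 7>1; P3→X gives 6>1]
(A,Q,Z): not NE [P1→D gives 5>1; P2→S gives 6>2; P3→X gives 6>0]
(A,R,X): not NE [P1→B gives 9>8; P2→Q gives 7>2; P3→Z gives 7>4]
(A,R,Y): not NE [P1→C gives 7>0; P3→Z gives 7>2]
(A,R,Z): not NE [P2→S gives 6>2]
(A,S,X): not NE [P1→D gives 8>5; P2→Q gives 7>5; P3→Z gives 4>3]
(A,S,Y): not NE [P2→R gives 7>0; P3→Z gives 4>3]
(A,S,Z): not NE [P1→D gives 8>5]
(B,P,X): not NE [P1→C gives 7>3; P2→S gives 13>7; P3→Y gives 5>3]
(B,P,Y): not NE [P2→S gives 7>3]
(B,P,Z): not NE [P1→D gives 9>7; P2→R gives 8>3; P3→Y gives 5>2]
(B,Q,X): not NE [P2→S gives 13>11]
(B,Q,Y): not NE [P1→D gives 9>6; P2→S gives 7>6; P3→X gives 8>6]
(B,Q,Z): not NE [P1→D gives 5>3; P2→R gives 8>2; P3→X gives 8>4]
(B,R,X): not NE [P2→S gives 13>9]
(B,R,Y): not NE [P1→C gives 7>3; P2→S gives 7>2; P3→X gives 3>2]
(B,R,Z): not NE [P3→X gives 3>0]
(B,S,X): NE
(B,S,Y): not NE [P3→X gives 7>4]
(B,S,Z): not NE [P1→D gives 8>3; P2→R gives 8>2; P3→X gives 7>1]
(C,P,X): not NE [P3→Z gives 4>1]
(C,P,Y): not NE [P3→Z gives 4>0]
(C,P,Z): not NE [P1→D gives 9>5; P2→R gives 9>5]
(C,Q,X): not NE [P1→B gives 7>4; P2→P gives 9>4; P3→Z gives 7>3]
(C,Q,Y): not NE [P1→D gives 9>1; P2→P gives 4>2; P3→Z gives 7>5]
(C,Q,Z): not NE [P1→D gives 5>2; P2→R gives 9>7]
(C,R,X): not NE [P1→B gives 9>3; P2→P gives 9>7; P3→Z gives 4>0]
(C,R,Y): not NE [P2→P gives 4>1; P3→Z gives 4>3]
(C,R,Z): not NE [P1→D gives 7>0]
(C,S,X): not NE [P2→P gives 9>7; P3→Z gives 5>3]
(C,S,Y): not NE [P1→D gives 4>3; P2→P gives 4>0; P3→Z gives 5>0]
(C,S,Z): not NE [P1→D gives 8>6; P2→R gives 9>2]
(D,P,X): not NE [P1→C gives 7>0]
(D,P,Y): not NE [P1→C gives 9>4; P2→Q gives 9>6; P3→X gives 7>6]
(D,P,Z): not NE [P2→R gives 5>4; P3→X gives 7>4]
(D,Q,X): not NE [P1→B gives 7>1; P2→P gives 8>7]
(D,Q,Y): not NE [P3→Z gives 6>0]
(D,Q,Z): not NE [P2→R gives 5>2]
(D,R,X): not NE [P1→B gives 9>1; P2→P gives 8>5; P3→Y gives 9>4]
(D,R,Y): not NE [P1→C gives 7>6; P2→Q gives 9>0]
(D,R,Z): not NE [P3→Y gives 9>4]
(D,S,X): not NE [P2→P gives 8>1; P3→Z gives 7>5]
(D,S,Y): not NE [P2→Q gives 9>5; P3→Z gives 7>1]
(D,S,Z): not NE [P2→R gives 5>4]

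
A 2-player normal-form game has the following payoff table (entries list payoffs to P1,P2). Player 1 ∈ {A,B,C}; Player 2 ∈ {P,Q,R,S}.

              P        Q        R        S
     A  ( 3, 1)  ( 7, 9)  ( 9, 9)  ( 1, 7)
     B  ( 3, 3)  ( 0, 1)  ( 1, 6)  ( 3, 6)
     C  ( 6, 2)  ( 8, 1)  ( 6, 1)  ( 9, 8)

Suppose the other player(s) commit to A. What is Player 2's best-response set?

u_2(P vs A) = 1
u_2(Q vs A) = 9
u_2(R vs A) = 9
u_2(S vs A) = 7
max payoff 9 at {Q,R}

P2 best: {Q,R}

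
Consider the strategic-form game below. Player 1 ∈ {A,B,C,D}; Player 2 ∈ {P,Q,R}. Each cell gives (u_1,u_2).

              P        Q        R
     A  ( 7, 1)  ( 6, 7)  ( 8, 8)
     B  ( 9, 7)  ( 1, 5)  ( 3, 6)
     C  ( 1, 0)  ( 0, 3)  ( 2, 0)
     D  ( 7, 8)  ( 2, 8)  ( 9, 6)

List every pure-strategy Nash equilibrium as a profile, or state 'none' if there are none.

NE set: (B,P)

(A,P): not NE [P1→B gives 9>7; P2→R gives 8>1]
(A,Q): not NE [P2→R gives 8>7]
(A,R): not NE [P1→D gives 9>8]
(B,P): NE
(B,Q): not NE [P1→A gives 6>1; P2→P gives 7>5]
(B,R): not NE [P1→D gives 9>3; P2→P gives 7>6]
(C,P): not NE [P1→B gives 9>1; P2→Q gives 3>0]
(C,Q): not NE [P1→A gives 6>0]
(C,R): not NE [P1→D gives 9>2; P2→Q gives 3>0]
(D,P): not NE [P1→B gives 9>7]
(D,Q): not NE [P1→A gives 6>2]
(D,R): not NE [P2→Q gives 8>6]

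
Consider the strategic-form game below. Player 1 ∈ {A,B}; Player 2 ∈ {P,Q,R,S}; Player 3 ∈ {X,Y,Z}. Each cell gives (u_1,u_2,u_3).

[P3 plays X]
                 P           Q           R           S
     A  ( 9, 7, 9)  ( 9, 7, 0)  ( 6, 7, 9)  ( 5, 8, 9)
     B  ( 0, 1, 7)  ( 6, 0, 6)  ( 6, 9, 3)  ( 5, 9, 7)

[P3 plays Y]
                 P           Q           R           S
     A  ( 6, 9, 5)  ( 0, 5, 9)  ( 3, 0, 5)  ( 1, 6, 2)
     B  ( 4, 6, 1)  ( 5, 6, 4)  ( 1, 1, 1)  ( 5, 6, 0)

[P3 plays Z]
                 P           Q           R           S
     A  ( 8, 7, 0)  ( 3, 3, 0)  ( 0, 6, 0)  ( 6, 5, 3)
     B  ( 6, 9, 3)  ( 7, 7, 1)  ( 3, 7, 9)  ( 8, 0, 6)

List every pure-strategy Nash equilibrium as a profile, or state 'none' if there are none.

PSNE = {(A,S,X), (B,S,X)}

(A,P,X): not NE [P2→S gives 8>7]
(A,P,Y): not NE [P3→X gives 9>5]
(A,P,Z): not NE [P3→X gives 9>0]
(A,Q,X): not NE [P2→S gives 8>7; P3→Y gives 9>0]
(A,Q,Y): not NE [P1→B gives 5>0; P2→P gives 9>5]
(A,Q,Z): not NE [P1→B gives 7>3; P2→P gives 7>3; P3→Y gives 9>0]
(A,R,X): not NE [P2→S gives 8>7]
(A,R,Y): not NE [P2→P gives 9>0; P3→X gives 9>5]
(A,R,Z): not NE [P1→B gives 3>0; P2→P gives 7>6; P3→X gives 9>0]
(A,S,X): NE
(A,S,Y): not NE [P1→B gives 5>1; P2→P gives 9>6; P3→X gives 9>2]
(A,S,Z): not NE [P1→B gives 8>6; P2→P gives 7>5; P3→X gives 9>3]
(B,P,X): not NE [P1→A gives 9>0; P2→S gives 9>1]
(B,P,Y): not NE [P1→A gives 6>4; P3→X gives 7>1]
(B,P,Z): not NE [P1→A gives 8>6; P3→X gives 7>3]
(B,Q,X): not NE [P1→A gives 9>6; P2→S gives 9>0]
(B,Q,Y): not NE [P3→X gives 6>4]
(B,Q,Z): not NE [P2→P gives 9>7; P3→X gives 6>1]
(B,R,X): not NE [P3→Z gives 9>3]
(B,R,Y): not NE [P1→A gives 3>1; P2→S gives 6>1; P3→Z gives 9>1]
(B,R,Z): not NE [P2→P gives 9>7]
(B,S,X): NE
(B,S,Y): not NE [P3→X gives 7>0]
(B,S,Z): not NE [P2→P gives 9>0; P3→X gives 7>6]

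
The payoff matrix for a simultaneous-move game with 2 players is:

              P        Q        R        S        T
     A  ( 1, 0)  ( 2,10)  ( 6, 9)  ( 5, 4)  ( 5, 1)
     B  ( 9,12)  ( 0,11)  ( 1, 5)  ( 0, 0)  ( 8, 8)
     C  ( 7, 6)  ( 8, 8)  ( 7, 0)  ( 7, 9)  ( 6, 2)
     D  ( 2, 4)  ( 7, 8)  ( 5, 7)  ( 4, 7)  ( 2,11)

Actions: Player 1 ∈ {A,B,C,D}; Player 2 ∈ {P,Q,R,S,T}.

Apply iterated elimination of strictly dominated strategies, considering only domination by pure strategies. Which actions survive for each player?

Survivors P1:{B,C} P2:{P,Q,S}

P1 drop A (C beats it: P:7>1 Q:8>2 R:7>6 S:7>5 T:6>5)
P1 drop D (C beats it: P:7>2 Q:8>7 R:7>5 S:7>4 T:6>2)
P2 drop R (P beats it: B:12>5 C:6>0)
P2 drop T (P beats it: B:12>8 C:6>2)
P1→{B,C} P2→{P,Q,S}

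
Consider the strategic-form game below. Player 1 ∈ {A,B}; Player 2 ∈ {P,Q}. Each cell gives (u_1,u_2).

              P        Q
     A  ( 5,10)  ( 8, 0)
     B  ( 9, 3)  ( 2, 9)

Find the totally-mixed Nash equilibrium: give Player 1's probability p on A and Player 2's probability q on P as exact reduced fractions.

(p,q) = (3/8, 3/5)

P1 indiff ⇒ q·5+(1-q)·8 = q·9+(1-q)·2 ⇒ q(-4) = (1-q)(-6) ⇒ q = 3/5
P2 indiff ⇒ p·10+(1-p)·3 = p·0+(1-p)·9 ⇒ p(10) = (1-p)(6) ⇒ p = 3/8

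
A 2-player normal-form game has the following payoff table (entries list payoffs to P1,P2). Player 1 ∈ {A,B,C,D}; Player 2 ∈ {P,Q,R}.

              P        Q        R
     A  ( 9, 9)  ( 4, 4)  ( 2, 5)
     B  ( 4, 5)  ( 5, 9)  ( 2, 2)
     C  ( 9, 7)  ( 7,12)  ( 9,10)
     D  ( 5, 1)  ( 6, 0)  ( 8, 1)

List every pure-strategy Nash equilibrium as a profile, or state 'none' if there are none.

(A,P): NE
(A,Q): not NE [P1→C gives 7>4; P2→P gives 9>4]
(A,R): not NE [P1→C gives 9>2; P2→P gives 9>5]
(B,P): not NE [P1→C gives 9>4; P2→Q gives 9>5]
(B,Q): not NE [P1→C gives 7>5]
(B,R): not NE [P1→C gives 9>2; P2→Q gives 9>2]
(C,P): not NE [P2→Q gives 12>7]
(C,Q): NE
(C,R): not NE [P2→Q gives 12>10]
(D,P): not NE [P1→C gives 9>5]
(D,Q): not NE [P1→C gives 7>6; P2→R gives 1>0]
(D,R): not NE [P1→C gives 9>8]

NE set: (A,P), (C,Q)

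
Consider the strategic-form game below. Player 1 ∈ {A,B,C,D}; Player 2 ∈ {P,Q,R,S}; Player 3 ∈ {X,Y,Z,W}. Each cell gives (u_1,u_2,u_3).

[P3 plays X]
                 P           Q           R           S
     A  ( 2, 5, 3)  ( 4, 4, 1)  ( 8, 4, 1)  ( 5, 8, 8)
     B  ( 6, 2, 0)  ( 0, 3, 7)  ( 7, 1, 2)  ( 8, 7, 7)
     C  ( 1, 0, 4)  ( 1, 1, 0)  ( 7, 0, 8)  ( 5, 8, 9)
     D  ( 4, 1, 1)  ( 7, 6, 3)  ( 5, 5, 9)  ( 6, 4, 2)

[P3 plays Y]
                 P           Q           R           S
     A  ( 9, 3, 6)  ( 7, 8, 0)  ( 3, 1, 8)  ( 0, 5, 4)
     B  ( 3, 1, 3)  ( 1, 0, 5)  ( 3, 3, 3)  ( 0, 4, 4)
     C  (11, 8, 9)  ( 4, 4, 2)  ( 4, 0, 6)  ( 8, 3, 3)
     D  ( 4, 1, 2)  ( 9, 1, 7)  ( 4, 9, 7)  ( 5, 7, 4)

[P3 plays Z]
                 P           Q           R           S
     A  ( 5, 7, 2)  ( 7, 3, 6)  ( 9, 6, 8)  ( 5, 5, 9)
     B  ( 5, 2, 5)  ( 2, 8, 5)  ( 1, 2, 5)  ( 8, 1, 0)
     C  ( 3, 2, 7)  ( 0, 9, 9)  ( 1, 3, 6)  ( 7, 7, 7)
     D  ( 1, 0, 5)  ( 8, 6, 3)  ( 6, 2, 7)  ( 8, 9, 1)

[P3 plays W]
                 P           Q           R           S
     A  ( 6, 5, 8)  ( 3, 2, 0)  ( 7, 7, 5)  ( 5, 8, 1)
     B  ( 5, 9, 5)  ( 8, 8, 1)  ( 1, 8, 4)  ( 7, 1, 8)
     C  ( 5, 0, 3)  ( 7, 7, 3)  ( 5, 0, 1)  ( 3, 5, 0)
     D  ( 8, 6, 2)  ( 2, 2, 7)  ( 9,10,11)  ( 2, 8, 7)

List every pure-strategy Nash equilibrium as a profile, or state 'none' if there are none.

(A,P,X): not NE [P1→B gives 6>2; P2→S gives 8>5; P3→W gives 8>3]
(A,P,Y): not NE [P1→C gives 11>9; P2→Q gives 8>3; P3→W gives 8>6]
(A,P,Z): not NE [P3→W gives 8>2]
(A,P,W): not NE [P1→D gives 8>6; P2→S gives 8>5]
(A,Q,X): not NE [P1→D gives 7>4; P2→S gives 8>4; P3→Z gives 6>1]
(A,Q,Y): not NE [P1→D gives 9>7; P3→Z gives 6>0]
(A,Q,Z): not NE [P1→D gives 8>7; P2→P gives 7>3]
(A,Q,W): not NE [P1→B gives 8>3; P2→S gives 8>2; P3→Z gives 6>0]
(A,R,X): not NE [P2→S gives 8>4; P3→Z gives 8>1]
(A,R,Y): not NE [P1→D gives 4>3; P2→Q gives 8>1]
(A,R,Z): not NE [P2→P gives 7>6]
(A,R,W): not NE [P1→D gives 9>7; P2→S gives 8>7; P3→Z gives 8>5]
(A,S,X): not NE [P1→B gives 8>5; P3→Z gives 9>8]
(A,S,Y): not NE [P1→C gives 8>0; P2→Q gives 8>5; P3→Z gives 9>4]
(A,S,Z): not NE [P1→D gives 8>5; P2→P gives 7>5]
(A,S,W): not NE [P1→B gives 7>5; P3→Z gives 9>1]
(B,P,X): not NE [P2→S gives 7>2; P3→W gives 5>0]
(B,P,Y): not NE [P1→C gives 11>3; P2→S gives 4>1; P3→W gives 5>3]
(B,P,Z): not NE [P2→Q gives 8>2]
(B,P,W): not NE [P1→D gives 8>5]
(B,Q,X): not NE [P1→D gives 7>0; P2→S gives 7>3]
(B,Q,Y): not NE [P1→D gives 9>1; P2→S gives 4>0; P3→X gives 7>5]
(B,Q,Z): not NE [P1→D gives 8>2; P3→X gives 7>5]
(B,Q,W): not NE [P2→P gives 9>8; P3→X gives 7>1]
(B,R,X): not NE [P1→A gives 8>7; P2→S gives 7>1; P3→Z gives 5>2]
(B,R,Y): not NE [P1→D gives 4>3; P2→S gives 4>3; P3→Z gives 5>3]
(B,R,Z): not NE [P1→A gives 9>1; P2→Q gives 8>2]
(B,R,W): not NE [P1→D gives 9>1; P2→P gives 9>8; P3→Z gives 5>4]
(B,S,X): not NE [P3→W gives 8>7]
(B,S,Y): not NE [P1→C gives 8>0; P3→W gives 8>4]
(B,S,Z): not NE [P2→Q gives 8>1; P3→W gives 8>0]
(B,S,W): not NE [P2→P gives 9>1]
(C,P,X): not NE [P1→B gives 6>1; P2→S gives 8>0; P3→Y gives 9>4]
(C,P,Y): NE
(C,P,Z): not NE [P1→B gives 5>3; P2→Q gives 9>2; P3→Y gives 9>7]
(C,P,W): not NE [P1→D gives 8>5; P2→Q gives 7>0; P3→Y gives 9>3]
(C,Q,X): not NE [P1→D gives 7>1; P2→S gives 8>1; P3→Z gives 9>0]
(C,Q,Y): not NE [P1→D gives 9>4; P2→P gives 8>4; P3→Z gives 9>2]
(C,Q,Z): not NE [P1→D gives 8>0]
(C,Q,W): not NE [P1→B gives 8>7; P3→Z gives 9>3]
(C,R,X): not NE [P1→A gives 8>7; P2→S gives 8>0]
(C,R,Y): not NE [P2→P gives 8>0; P3→X gives 8>6]
(C,R,Z): not NE [P1→A gives 9>1; P2→Q gives 9>3; P3→X gives 8>6]
(C,R,W): not NE [P1→D gives 9>5; P2→Q gives 7>0; P3→X gives 8>1]
(C,S,X): not NE [P1→B gives 8>5]
(C,S,Y): not NE [P2→P gives 8>3; P3→X gives 9>3]
(C,S,Z): not NE [P1→D gives 8>7; P2→Q gives 9>7; P3→X gives 9>7]
(C,S,W): not NE [P1→B gives 7>3; P2→Q gives 7>5; P3→X gives 9>0]
(D,P,X): not NE [P1→B gives 6>4; P2→Q gives 6>1; P3→Z gives 5>1]
(D,P,Y): not NE [P1→C gives 11>4; P2→R gives 9>1; P3→Z gives 5>2]
(D,P,Z): not NE [P1→B gives 5>1; P2→S gives 9>0]
(D,P,W): not NE [P2→R gives 10>6; P3→Z gives 5>2]
(D,Q,X): not NE [P3→W gives 7>3]
(D,Q,Y): not NE [P2→R gives 9>1]
(D,Q,Z): not NE [P2→S gives 9>6; P3→W gives 7>3]
(D,Q,W): not NE [P1→B gives 8>2; P2→R gives 10>2]
(D,R,X): not NE [P1→A gives 8>5; P2→Q gives 6>5; P3→W gives 11>9]
(D,R,Y): not NE [P3→W gives 11>7]
(D,R,Z): not NE [P1→A gives 9>6; P2→S gives 9>2; P3→W gives 11>7]
(D,R,W): NE
(D,S,X): not NE [P1→B gives 8>6; P2→Q gives 6>4; P3→W gives 7>2]
(D,S,Y): not NE [P1→C gives 8>5; P2→R gives 9>7; P3→W gives 7>4]
(D,S,Z): not NE [P3→W gives 7>1]
(D,S,W): not NE [P1→B gives 7>2; P2→R gives 10>8]

PSNE = {(C,P,Y), (D,R,W)}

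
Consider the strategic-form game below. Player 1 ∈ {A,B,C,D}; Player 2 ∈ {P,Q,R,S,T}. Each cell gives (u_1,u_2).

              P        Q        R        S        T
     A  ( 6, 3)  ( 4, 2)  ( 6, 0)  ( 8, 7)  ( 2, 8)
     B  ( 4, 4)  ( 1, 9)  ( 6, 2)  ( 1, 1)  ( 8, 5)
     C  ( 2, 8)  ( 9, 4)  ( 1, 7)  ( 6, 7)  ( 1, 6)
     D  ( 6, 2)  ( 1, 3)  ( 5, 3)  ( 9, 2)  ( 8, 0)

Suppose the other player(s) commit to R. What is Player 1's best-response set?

u_1(A vs R) = 6
u_1(B vs R) = 6
u_1(C vs R) = 1
u_1(D vs R) = 5
max payoff 6 at {A,B}

argmax u_1 = {A,B}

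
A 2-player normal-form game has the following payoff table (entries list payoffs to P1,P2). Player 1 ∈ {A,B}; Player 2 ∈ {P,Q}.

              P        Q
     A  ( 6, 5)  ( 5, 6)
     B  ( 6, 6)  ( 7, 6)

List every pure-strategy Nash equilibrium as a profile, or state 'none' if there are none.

Nash profiles: (B,P), (B,Q)

(A,P): not NE [P2→Q gives 6>5]
(A,Q): not NE [P1→B gives 7>5]
(B,P): NE
(B,Q): NE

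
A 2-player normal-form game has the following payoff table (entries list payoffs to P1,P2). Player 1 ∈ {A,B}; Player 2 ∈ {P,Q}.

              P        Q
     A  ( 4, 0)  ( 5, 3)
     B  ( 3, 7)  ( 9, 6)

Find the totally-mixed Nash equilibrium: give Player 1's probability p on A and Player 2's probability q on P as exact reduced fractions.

P1 indiff ⇒ q·4+(1-q)·5 = q·3+(1-q)·9 ⇒ q(1) = (1-q)(4) ⇒ q = 4/5
P2 indiff ⇒ p·0+(1-p)·7 = p·3+(1-p)·6 ⇒ p(-3) = (1-p)(-1) ⇒ p = 1/4

p=1/4, q=4/5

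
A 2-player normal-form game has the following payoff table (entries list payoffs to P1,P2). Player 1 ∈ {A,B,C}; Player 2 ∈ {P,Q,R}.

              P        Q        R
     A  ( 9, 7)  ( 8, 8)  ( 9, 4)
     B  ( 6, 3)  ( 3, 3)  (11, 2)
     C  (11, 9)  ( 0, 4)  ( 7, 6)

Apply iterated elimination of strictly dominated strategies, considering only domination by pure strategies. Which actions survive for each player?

P2 drop R (P beats it: A:7>4 B:3>2 C:9>6)
P1 drop B (A beats it: P:9>6 Q:8>3)
P1→{A,C} P2→{P,Q}

Survivors P1:{A,C} P2:{P,Q}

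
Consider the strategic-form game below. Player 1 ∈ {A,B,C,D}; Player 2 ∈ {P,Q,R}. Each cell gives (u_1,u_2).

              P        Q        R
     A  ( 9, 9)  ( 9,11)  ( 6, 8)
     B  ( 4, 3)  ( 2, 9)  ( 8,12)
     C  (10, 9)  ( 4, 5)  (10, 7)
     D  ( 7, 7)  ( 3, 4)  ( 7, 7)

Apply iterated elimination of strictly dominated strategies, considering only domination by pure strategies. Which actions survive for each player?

Survivors P1:{A,C} P2:{P,Q}

P1 drop B (C beats it: P:10>4 Q:4>2 R:10>8)
P1 drop D (C beats it: P:10>7 Q:4>3 R:10>7)
P2 drop R (P beats it: A:9>8 C:9>7)
P1→{A,C} P2→{P,Q}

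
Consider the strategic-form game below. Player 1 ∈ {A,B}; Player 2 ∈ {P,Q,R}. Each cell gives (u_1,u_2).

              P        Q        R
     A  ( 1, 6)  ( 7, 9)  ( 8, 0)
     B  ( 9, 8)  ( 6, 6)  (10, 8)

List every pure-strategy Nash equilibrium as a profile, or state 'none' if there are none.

(A,P): not NE [P1→B gives 9>1; P2→Q gives 9>6]
(A,Q): NE
(A,R): not NE [P1→B gives 10>8; P2→Q gives 9>0]
(B,P): NE
(B,Q): not NE [P1→A gives 7>6; P2→R gives 8>6]
(B,R): NE

NE set: (A,Q), (B,P), (B,R)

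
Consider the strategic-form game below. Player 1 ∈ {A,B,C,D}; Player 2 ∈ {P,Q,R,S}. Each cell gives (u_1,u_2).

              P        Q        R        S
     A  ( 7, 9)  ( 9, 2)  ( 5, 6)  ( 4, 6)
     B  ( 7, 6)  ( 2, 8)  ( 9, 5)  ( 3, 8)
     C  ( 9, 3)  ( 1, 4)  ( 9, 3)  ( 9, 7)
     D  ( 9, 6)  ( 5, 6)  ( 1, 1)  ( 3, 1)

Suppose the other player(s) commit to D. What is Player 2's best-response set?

u_2(P vs D) = 6
u_2(Q vs D) = 6
u_2(R vs D) = 1
u_2(S vs D) = 1
max payoff 6 at {P,Q}

BR_2 = {P,Q}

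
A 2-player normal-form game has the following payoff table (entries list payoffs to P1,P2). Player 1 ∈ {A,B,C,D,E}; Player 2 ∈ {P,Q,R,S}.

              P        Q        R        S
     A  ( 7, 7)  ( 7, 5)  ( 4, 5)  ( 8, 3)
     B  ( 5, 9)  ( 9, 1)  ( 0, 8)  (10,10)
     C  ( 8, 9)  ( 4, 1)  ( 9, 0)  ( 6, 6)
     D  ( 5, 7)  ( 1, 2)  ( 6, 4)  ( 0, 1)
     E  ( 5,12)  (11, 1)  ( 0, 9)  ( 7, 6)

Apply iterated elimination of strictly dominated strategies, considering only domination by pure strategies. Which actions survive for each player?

P1 drop D (C beats it: P:8>5 Q:4>1 R:9>6 S:6>0)
P2 drop Q (P beats it: A:7>5 B:9>1 C:9>1 E:12>1)
P1 drop E (A beats it: P:7>5 R:4>0 S:8>7)
P2 drop R (P beats it: A:7>5 B:9>8 C:9>0)
P1→{A,B,C} P2→{P,S}

Remaining: P1:{A,B,C} P2:{P,S}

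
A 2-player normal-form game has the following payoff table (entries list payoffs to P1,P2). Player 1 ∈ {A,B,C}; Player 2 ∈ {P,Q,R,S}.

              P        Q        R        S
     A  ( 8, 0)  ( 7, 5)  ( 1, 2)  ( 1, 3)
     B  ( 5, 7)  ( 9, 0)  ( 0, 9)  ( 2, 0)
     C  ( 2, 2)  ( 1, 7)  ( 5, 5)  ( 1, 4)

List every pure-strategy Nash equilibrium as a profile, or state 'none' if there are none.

PSNE: ∅

(A,P): not NE [P2→Q gives 5>0]
(A,Q): not NE [P1→B gives 9>7]
(A,R): not NE [P1→C gives 5>1; P2→Q gives 5>2]
(A,S): not NE [P1→B gives 2>1; P2→Q gives 5>3]
(B,P): not NE [P1→A gives 8>5; P2→R gives 9>7]
(B,Q): not NE [P2→R gives 9>0]
(B,R): not NE [P1→C gives 5>0]
(B,S): not NE [P2→R gives 9>0]
(C,P): not NE [P1→A gives 8>2; P2→Q gives 7>2]
(C,Q): not NE [P1→B gives 9>1]
(C,R): not NE [P2→Q gives 7>5]
(C,S): not NE [P1→B gives 2>1; P2→Q gives 7>4]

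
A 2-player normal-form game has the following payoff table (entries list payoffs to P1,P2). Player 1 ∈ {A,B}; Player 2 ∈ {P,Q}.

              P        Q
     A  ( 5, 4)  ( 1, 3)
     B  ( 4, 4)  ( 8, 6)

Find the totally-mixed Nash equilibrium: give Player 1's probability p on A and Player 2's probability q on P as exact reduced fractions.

p=2/3, q=7/8

P1 indiff ⇒ q·5+(1-q)·1 = q·4+(1-q)·8 ⇒ q(1) = (1-q)(7) ⇒ q = 7/8
P2 indiff ⇒ p·4+(1-p)·4 = p·3+(1-p)·6 ⇒ p(1) = (1-p)(2) ⇒ p = 2/3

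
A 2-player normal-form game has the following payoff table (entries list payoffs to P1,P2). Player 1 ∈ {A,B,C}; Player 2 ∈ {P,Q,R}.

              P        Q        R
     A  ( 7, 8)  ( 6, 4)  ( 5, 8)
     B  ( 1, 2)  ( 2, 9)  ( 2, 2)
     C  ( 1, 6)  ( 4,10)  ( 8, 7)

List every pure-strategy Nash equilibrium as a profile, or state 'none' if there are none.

(A,P): NE
(A,Q): not NE [P2→R gives 8>4]
(A,R): not NE [P1→C gives 8>5]
(B,P): not NE [P1→A gives 7>1; P2→Q gives 9>2]
(B,Q): not NE [P1→A gives 6>2]
(B,R): not NE [P1→C gives 8>2; P2→Q gives 9>2]
(C,P): not NE [P1→A gives 7>1; P2→Q gives 10>6]
(C,Q): not NE [P1→A gives 6>4]
(C,R): not NE [P2→Q gives 10>7]

Nash profiles: (A,P)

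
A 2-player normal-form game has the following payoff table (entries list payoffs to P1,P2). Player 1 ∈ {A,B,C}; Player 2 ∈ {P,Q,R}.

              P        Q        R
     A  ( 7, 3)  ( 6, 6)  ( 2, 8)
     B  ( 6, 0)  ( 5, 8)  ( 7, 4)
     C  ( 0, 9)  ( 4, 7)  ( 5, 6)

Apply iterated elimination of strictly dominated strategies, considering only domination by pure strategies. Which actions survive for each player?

Remaining: P1:{A,B} P2:{Q,R}

P1 drop C (B beats it: P:6>0 Q:5>4 R:7>5)
P2 drop P (Q beats it: A:6>3 B:8>0)
P1→{A,B} P2→{Q,R}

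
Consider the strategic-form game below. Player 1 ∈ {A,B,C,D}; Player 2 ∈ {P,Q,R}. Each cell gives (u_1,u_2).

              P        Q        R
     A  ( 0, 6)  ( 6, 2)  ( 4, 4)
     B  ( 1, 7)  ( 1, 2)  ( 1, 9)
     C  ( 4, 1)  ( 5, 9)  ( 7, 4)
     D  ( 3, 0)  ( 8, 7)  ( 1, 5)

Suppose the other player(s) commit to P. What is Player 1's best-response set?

BR_1 = {C}

u_1(A vs P) = 0
u_1(B vs P) = 1
u_1(C vs P) = 4
u_1(D vs P) = 3
max payoff 4 at {C}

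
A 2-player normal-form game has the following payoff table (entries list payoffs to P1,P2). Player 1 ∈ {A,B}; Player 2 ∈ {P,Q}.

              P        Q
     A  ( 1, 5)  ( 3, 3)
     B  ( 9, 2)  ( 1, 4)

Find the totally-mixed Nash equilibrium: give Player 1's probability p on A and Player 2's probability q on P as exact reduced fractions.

P1 mixes 1/2 on A; P2 mixes 1/5 on P

P1 indiff ⇒ q·1+(1-q)·3 = q·9+(1-q)·1 ⇒ q(-8) = (1-q)(-2) ⇒ q = 1/5
P2 indiff ⇒ p·5+(1-p)·2 = p·3+(1-p)·4 ⇒ p(2) = (1-p)(2) ⇒ p = 1/2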